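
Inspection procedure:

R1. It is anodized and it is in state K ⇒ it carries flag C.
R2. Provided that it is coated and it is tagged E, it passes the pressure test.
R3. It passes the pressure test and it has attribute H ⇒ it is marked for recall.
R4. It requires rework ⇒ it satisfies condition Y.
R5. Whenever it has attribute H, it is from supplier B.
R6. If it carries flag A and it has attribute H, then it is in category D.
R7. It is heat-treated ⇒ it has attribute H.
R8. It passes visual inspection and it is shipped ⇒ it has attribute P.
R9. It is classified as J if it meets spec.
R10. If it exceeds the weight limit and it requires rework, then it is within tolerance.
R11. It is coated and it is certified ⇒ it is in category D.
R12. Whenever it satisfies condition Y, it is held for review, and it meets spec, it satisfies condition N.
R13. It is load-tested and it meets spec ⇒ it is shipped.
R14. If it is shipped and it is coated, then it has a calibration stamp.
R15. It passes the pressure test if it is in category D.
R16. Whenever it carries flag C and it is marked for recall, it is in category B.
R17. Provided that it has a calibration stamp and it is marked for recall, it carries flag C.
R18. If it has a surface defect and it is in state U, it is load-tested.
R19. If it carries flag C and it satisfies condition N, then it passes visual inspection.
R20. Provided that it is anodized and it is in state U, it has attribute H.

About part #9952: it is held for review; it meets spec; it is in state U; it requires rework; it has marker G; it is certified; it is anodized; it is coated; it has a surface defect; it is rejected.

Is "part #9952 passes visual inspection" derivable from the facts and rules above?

By R4 (it requires rework): it satisfies condition Y.
By R11 (it is coated, it is certified): it is in category D.
By R12 (it satisfies condition Y, it is held for review, it meets spec): it satisfies condition N.
By R15 (it is in category D): it passes the pressure test.
By R18 (it has a surface defect, it is in state U): it is load-tested.
By R20 (it is anodized, it is in state U): it has attribute H.
By R3 (it passes the pressure test, it has attribute H): it is marked for recall.
By R13 (it is load-tested, it meets spec): it is shipped.
By R14 (it is shipped, it is coated): it has a calibration stamp.
By R17 (it has a calibration stamp, it is marked for recall): it carries flag C.
By R19 (it carries flag C, it satisfies condition N): it passes visual inspection.

Yes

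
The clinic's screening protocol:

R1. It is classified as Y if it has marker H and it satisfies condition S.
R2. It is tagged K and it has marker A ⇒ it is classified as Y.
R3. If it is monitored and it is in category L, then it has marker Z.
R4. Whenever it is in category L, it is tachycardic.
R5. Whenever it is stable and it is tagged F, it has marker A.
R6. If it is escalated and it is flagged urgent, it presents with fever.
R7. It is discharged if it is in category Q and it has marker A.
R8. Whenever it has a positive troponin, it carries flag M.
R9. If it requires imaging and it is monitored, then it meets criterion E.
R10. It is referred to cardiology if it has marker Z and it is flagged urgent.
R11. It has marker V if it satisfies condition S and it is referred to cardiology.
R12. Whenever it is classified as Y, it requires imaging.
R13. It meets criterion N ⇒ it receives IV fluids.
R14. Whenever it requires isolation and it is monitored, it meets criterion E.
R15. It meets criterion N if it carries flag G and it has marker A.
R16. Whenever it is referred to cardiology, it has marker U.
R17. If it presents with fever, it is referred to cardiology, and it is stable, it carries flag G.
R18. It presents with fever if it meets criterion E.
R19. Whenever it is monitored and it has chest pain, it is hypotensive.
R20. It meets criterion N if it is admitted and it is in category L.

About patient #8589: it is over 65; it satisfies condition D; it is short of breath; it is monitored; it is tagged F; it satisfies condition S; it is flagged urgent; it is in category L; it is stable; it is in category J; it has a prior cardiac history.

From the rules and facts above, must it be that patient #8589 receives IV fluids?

No

Forward chaining from the given facts derives: has marker Z, is tachycardic, has marker A, is referred to cardiology, has marker V, has marker U.
The only rule concluding "it receives IV fluids" is R13, which needs "it meets criterion N"; that is never established.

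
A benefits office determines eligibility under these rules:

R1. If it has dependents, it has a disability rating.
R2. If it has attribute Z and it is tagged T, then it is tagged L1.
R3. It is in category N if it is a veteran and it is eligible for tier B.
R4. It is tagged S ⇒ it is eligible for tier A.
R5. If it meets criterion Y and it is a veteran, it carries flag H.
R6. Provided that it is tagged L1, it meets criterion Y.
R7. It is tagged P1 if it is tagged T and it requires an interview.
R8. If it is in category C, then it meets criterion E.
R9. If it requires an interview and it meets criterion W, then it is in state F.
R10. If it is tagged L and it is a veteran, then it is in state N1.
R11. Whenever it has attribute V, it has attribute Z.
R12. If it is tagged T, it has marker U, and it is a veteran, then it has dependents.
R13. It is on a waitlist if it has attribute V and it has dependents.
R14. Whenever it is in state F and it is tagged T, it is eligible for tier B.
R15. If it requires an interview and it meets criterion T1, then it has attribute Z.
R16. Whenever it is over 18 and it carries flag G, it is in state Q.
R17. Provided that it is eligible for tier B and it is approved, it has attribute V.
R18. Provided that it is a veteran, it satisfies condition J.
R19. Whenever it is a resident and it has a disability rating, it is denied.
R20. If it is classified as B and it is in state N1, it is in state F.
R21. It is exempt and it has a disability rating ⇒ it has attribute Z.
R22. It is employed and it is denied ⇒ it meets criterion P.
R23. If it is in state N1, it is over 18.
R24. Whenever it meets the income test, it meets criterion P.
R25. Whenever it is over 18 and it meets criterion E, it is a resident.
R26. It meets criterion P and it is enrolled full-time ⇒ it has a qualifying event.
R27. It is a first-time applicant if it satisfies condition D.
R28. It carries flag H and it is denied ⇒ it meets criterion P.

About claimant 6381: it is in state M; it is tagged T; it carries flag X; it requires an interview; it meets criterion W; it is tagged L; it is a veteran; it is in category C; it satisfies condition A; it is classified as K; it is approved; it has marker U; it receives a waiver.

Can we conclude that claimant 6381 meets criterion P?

Yes

By R8 (it is in category C): it meets criterion E.
By R9 (it requires an interview, it meets criterion W): it is in state F.
By R10 (it is tagged L, it is a veteran): it is in state N1.
By R12 (it is tagged T, it has marker U, it is a veteran): it has dependents.
By R14 (it is in state F, it is tagged T): it is eligible for tier B.
By R17 (it is eligible for tier B, it is approved): it has attribute V.
By R23 (it is in state N1): it is over 18.
By R25 (it is over 18, it meets criterion E): it is a resident.
By R1 (it has dependents): it has a disability rating.
By R11 (it has attribute V): it has attribute Z.
By R19 (it is a resident, it has a disability rating): it is denied.
By R2 (it has attribute Z, it is tagged T): it is tagged L1.
By R6 (it is tagged L1): it meets criterion Y.
By R5 (it meets criterion Y, it is a veteran): it carries flag H.
By R28 (it carries flag H, it is denied): it meets criterion P.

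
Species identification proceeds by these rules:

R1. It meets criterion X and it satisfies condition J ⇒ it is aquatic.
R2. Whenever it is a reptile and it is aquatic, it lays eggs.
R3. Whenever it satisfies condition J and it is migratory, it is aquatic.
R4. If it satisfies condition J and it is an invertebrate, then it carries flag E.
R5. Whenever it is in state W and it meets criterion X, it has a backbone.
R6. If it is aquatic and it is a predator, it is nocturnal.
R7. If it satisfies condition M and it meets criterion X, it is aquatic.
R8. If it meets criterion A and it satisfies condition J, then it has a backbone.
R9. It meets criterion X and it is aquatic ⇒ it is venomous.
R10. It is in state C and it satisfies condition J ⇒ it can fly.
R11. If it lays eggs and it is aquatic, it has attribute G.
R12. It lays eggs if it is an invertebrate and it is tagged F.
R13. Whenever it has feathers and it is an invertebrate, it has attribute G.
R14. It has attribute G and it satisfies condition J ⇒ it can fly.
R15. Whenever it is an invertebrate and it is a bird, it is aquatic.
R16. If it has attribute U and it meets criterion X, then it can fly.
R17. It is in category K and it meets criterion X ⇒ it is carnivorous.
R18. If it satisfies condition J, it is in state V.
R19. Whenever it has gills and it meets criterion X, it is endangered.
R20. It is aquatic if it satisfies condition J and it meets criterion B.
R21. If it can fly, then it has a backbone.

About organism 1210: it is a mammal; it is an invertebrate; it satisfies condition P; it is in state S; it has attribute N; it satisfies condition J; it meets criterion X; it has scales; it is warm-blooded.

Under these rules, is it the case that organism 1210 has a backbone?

Forward chaining from the given facts derives: is aquatic, carries flag E, is venomous, is in state V.
Rules concluding "it has a backbone": R5 needs "it is in state W"; R8 needs "it meets criterion A"; R21 needs "it can fly" — none of these are established.

No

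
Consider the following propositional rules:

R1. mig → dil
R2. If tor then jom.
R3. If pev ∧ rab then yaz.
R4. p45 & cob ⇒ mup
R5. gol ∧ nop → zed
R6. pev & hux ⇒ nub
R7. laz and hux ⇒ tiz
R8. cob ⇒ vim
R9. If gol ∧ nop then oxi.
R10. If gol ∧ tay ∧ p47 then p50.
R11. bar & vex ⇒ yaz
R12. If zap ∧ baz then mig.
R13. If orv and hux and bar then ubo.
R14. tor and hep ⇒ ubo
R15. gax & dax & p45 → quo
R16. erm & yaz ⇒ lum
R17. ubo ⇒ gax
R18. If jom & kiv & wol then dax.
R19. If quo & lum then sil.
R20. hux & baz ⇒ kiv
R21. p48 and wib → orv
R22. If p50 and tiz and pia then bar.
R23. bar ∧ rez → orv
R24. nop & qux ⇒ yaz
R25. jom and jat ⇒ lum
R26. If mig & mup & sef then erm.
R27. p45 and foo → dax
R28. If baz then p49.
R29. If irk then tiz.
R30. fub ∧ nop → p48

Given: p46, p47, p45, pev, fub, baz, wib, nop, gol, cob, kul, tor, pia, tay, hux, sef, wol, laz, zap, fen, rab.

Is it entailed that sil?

Yes

jom  (by R2: tor)
yaz  (by R3: pev, rab)
mup  (by R4: p45, cob)
tiz  (by R7: laz, hux)
p50  (by R10: gol, tay, p47)
mig  (by R12: zap, baz)
kiv  (by R20: hux, baz)
bar  (by R22: p50, tiz, pia)
erm  (by R26: mig, mup, sef)
p48  (by R30: fub, nop)
lum  (by R16: erm, yaz)
dax  (by R18: jom, kiv, wol)
orv  (by R21: p48, wib)
ubo  (by R13: orv, hux, bar)
gax  (by R17: ubo)
quo  (by R15: gax, dax, p45)
sil  (by R19: quo, lum)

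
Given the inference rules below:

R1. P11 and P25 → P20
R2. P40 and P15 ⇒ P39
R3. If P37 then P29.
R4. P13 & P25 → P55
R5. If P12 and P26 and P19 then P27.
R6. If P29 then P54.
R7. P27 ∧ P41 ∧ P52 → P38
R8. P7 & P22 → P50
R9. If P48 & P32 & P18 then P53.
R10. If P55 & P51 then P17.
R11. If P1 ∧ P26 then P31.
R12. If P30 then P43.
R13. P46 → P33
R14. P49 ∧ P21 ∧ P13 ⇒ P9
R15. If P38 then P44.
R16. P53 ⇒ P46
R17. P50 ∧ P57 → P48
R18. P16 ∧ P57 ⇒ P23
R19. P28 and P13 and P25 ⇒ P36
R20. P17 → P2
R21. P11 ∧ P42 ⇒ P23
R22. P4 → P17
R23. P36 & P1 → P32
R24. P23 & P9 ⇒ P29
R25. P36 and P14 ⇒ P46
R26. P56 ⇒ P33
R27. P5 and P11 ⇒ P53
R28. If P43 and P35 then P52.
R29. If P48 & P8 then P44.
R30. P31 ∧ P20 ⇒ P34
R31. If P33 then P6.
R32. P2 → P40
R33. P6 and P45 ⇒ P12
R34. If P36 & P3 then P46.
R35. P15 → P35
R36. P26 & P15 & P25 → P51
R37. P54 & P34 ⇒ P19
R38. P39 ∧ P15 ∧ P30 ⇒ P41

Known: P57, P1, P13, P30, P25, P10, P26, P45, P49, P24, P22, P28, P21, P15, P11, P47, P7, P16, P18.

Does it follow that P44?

Yes

P20  (by R1: P11, P25)
P55  (by R4: P13, P25)
P50  (by R8: P7, P22)
P31  (by R11: P1, P26)
P43  (by R12: P30)
P9  (by R14: P49, P21, P13)
P48  (by R17: P50, P57)
P23  (by R18: P16, P57)
P36  (by R19: P28, P13, P25)
P32  (by R23: P36, P1)
P29  (by R24: P23, P9)
P34  (by R30: P31, P20)
P35  (by R35: P15)
P51  (by R36: P26, P15, P25)
P54  (by R6: P29)
P53  (by R9: P48, P32, P18)
P17  (by R10: P55, P51)
P46  (by R16: P53)
P2  (by R20: P17)
P52  (by R28: P43, P35)
P40  (by R32: P2)
P19  (by R37: P54, P34)
P39  (by R2: P40, P15)
P33  (by R13: P46)
P6  (by R31: P33)
P12  (by R33: P6, P45)
P41  (by R38: P39, P15, P30)
P27  (by R5: P12, P26, P19)
P38  (by R7: P27, P41, P52)
P44  (by R15: P38)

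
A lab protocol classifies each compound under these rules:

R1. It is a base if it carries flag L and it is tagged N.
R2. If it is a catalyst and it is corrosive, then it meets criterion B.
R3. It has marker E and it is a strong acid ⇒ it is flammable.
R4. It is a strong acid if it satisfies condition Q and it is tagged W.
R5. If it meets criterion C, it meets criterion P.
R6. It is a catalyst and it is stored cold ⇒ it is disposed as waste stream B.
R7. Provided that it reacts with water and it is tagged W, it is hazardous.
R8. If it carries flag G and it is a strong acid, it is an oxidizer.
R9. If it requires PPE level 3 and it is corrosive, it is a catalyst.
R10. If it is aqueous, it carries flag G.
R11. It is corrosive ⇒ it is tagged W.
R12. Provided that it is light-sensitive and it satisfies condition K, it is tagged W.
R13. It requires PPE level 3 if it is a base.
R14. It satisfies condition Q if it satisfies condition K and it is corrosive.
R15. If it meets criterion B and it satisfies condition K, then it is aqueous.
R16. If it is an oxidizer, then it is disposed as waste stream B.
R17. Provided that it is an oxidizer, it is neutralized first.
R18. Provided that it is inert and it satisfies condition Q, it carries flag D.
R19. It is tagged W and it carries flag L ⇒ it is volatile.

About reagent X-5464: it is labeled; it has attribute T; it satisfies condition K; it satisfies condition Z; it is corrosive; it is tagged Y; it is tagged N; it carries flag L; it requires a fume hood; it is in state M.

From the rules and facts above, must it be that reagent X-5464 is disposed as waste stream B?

Yes

By R1 (it carries flag L, it is tagged N): it is a base.
By R11 (it is corrosive): it is tagged W.
By R13 (it is a base): it requires PPE level 3.
By R14 (it satisfies condition K, it is corrosive): it satisfies condition Q.
By R4 (it satisfies condition Q, it is tagged W): it is a strong acid.
By R9 (it requires PPE level 3, it is corrosive): it is a catalyst.
By R2 (it is a catalyst, it is corrosive): it meets criterion B.
By R15 (it meets criterion B, it satisfies condition K): it is aqueous.
By R10 (it is aqueous): it carries flag G.
By R8 (it carries flag G, it is a strong acid): it is an oxidizer.
By R16 (it is an oxidizer): it is disposed as waste stream B.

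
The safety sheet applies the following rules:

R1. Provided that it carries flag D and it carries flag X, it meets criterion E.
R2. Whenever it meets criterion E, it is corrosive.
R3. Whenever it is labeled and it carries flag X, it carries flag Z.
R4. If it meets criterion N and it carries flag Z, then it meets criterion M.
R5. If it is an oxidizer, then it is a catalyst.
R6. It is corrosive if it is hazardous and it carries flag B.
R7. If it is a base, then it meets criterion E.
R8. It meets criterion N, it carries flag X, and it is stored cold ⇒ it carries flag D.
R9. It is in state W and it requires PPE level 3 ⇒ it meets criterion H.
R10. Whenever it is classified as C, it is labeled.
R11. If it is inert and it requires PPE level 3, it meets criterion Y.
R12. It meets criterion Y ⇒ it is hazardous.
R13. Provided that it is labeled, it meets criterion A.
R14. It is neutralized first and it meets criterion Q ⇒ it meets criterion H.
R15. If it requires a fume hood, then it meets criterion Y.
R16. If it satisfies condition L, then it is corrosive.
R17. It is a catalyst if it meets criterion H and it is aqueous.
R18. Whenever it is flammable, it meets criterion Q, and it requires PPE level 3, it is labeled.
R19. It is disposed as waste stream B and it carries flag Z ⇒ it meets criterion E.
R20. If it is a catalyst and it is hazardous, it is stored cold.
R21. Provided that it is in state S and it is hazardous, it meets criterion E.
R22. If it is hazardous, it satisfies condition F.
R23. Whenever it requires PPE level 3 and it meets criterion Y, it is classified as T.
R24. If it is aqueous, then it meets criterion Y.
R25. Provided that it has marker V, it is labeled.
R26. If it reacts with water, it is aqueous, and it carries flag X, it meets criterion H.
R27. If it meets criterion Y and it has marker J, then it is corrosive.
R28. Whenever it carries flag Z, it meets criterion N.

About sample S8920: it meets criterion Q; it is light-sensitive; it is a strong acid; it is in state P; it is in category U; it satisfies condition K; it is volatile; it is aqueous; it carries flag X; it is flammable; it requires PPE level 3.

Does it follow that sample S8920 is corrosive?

No

Forward chaining from the given facts derives: is labeled, meets criterion Y, carries flag Z, is hazardous, meets criterion A, satisfies condition F, is classified as T, meets criterion N, meets criterion M.
Rules concluding "it is corrosive": R2 needs "it meets criterion E"; R6 needs "it carries flag B"; R16 needs "it satisfies condition L"; R27 needs "it has marker J" — none of these are established.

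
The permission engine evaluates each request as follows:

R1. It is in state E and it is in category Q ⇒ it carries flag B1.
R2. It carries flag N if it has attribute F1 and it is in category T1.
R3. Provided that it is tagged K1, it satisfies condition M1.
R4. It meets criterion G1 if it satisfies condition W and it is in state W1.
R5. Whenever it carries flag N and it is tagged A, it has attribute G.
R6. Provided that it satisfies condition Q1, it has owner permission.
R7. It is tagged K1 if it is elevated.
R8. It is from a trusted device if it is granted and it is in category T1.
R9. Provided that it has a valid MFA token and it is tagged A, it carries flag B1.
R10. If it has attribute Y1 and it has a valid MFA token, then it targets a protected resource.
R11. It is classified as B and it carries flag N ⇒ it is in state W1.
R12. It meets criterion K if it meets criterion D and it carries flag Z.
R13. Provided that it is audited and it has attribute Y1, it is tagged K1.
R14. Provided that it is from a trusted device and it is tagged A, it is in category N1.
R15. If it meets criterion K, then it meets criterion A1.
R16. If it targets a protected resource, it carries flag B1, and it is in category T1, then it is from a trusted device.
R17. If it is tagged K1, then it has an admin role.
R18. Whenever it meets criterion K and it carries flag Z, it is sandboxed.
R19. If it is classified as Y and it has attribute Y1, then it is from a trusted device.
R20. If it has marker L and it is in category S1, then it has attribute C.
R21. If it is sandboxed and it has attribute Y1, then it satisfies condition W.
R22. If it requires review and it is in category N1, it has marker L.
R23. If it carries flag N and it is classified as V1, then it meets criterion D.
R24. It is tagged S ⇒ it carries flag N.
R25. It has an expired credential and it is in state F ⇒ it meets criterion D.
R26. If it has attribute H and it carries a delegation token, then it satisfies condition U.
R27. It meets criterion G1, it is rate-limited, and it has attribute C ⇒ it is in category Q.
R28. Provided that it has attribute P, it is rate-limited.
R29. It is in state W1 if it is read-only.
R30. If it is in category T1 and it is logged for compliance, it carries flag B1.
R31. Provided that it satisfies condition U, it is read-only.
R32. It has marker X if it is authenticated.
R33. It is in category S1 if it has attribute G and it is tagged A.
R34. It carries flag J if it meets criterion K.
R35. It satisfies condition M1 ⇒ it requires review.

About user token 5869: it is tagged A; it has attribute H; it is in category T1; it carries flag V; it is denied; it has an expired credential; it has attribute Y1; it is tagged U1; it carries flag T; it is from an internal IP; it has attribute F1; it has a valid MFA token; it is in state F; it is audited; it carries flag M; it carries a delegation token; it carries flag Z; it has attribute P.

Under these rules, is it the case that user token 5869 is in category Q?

Yes

By R2 (it has attribute F1, it is in category T1): it carries flag N.
By R5 (it carries flag N, it is tagged A): it has attribute G.
By R9 (it has a valid MFA token, it is tagged A): it carries flag B1.
By R10 (it has attribute Y1, it has a valid MFA token): it targets a protected resource.
By R13 (it is audited, it has attribute Y1): it is tagged K1.
By R16 (it targets a protected resource, it carries flag B1, it is in category T1): it is from a trusted device.
By R25 (it has an expired credential, it is in state F): it meets criterion D.
By R26 (it has attribute H, it carries a delegation token): it satisfies condition U.
By R28 (it has attribute P): it is rate-limited.
By R31 (it satisfies condition U): it is read-only.
By R33 (it has attribute G, it is tagged A): it is in category S1.
By R3 (it is tagged K1): it satisfies condition M1.
By R12 (it meets criterion D, it carries flag Z): it meets criterion K.
By R14 (it is from a trusted device, it is tagged A): it is in category N1.
By R18 (it meets criterion K, it carries flag Z): it is sandboxed.
By R21 (it is sandboxed, it has attribute Y1): it satisfies condition W.
By R29 (it is read-only): it is in state W1.
By R35 (it satisfies condition M1): it requires review.
By R4 (it satisfies condition W, it is in state W1): it meets criterion G1.
By R22 (it requires review, it is in category N1): it has marker L.
By R20 (it has marker L, it is in category S1): it has attribute C.
By R27 (it meets criterion G1, it is rate-limited, it has attribute C): it is in category Q.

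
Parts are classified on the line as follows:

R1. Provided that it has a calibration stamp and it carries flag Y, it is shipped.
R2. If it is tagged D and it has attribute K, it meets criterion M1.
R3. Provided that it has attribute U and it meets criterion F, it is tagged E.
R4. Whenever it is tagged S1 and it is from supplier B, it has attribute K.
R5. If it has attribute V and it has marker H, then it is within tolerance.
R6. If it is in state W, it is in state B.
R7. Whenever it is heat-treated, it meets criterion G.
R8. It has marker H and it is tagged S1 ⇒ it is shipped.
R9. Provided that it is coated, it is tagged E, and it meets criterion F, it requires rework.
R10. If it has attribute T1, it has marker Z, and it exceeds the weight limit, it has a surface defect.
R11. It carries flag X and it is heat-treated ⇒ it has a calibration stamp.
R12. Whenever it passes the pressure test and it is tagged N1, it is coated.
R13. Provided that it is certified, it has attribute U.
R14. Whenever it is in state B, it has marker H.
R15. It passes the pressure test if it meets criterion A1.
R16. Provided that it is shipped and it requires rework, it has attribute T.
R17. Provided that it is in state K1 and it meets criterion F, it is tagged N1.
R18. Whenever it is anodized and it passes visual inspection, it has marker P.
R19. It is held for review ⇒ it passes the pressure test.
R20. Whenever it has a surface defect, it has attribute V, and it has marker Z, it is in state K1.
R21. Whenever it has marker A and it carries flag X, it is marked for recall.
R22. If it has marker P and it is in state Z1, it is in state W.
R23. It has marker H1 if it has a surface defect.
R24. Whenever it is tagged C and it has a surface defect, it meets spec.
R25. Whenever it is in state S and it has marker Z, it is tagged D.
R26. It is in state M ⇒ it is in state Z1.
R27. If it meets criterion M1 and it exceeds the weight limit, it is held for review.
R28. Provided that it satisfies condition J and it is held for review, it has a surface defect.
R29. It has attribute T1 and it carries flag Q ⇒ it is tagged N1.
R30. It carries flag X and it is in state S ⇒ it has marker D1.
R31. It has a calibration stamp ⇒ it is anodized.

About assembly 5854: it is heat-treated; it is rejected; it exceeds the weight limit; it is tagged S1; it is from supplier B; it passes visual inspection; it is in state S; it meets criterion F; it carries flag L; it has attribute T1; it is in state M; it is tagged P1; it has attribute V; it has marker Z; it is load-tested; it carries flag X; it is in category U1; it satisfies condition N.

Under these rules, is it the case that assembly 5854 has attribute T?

No

Forward chaining from the given facts derives: has attribute K, meets criterion G, has a surface defect, has a calibration stamp, is in state K1, has marker H1, is tagged D, is in state Z1, has marker D1, is anodized, meets criterion M1, is tagged N1, has marker P, is in state W, is held for review, is in state B, has marker H, passes the pressure test, is within tolerance, is shipped, is coated.
The only rule concluding "it has attribute T" is R16, which needs "it requires rework"; that is never established.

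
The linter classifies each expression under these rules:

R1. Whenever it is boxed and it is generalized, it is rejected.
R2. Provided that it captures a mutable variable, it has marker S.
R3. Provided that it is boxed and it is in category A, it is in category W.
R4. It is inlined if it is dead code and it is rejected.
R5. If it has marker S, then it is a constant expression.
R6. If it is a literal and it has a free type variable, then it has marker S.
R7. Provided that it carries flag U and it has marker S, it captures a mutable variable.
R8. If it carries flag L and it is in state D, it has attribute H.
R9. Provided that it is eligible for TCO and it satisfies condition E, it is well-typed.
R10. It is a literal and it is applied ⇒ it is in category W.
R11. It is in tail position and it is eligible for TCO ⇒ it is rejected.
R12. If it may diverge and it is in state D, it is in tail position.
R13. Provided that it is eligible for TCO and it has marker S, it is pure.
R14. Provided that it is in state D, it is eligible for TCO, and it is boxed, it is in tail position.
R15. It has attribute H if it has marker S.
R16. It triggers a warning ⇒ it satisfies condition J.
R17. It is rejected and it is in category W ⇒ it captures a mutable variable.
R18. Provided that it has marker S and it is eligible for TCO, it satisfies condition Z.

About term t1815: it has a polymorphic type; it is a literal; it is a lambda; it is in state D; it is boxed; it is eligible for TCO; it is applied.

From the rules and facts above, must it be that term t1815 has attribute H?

Yes

By R10 (it is a literal, it is applied): it is in category W.
By R14 (it is in state D, it is eligible for TCO, it is boxed): it is in tail position.
By R11 (it is in tail position, it is eligible for TCO): it is rejected.
By R17 (it is rejected, it is in category W): it captures a mutable variable.
By R2 (it captures a mutable variable): it has marker S.
By R15 (it has marker S): it has attribute H.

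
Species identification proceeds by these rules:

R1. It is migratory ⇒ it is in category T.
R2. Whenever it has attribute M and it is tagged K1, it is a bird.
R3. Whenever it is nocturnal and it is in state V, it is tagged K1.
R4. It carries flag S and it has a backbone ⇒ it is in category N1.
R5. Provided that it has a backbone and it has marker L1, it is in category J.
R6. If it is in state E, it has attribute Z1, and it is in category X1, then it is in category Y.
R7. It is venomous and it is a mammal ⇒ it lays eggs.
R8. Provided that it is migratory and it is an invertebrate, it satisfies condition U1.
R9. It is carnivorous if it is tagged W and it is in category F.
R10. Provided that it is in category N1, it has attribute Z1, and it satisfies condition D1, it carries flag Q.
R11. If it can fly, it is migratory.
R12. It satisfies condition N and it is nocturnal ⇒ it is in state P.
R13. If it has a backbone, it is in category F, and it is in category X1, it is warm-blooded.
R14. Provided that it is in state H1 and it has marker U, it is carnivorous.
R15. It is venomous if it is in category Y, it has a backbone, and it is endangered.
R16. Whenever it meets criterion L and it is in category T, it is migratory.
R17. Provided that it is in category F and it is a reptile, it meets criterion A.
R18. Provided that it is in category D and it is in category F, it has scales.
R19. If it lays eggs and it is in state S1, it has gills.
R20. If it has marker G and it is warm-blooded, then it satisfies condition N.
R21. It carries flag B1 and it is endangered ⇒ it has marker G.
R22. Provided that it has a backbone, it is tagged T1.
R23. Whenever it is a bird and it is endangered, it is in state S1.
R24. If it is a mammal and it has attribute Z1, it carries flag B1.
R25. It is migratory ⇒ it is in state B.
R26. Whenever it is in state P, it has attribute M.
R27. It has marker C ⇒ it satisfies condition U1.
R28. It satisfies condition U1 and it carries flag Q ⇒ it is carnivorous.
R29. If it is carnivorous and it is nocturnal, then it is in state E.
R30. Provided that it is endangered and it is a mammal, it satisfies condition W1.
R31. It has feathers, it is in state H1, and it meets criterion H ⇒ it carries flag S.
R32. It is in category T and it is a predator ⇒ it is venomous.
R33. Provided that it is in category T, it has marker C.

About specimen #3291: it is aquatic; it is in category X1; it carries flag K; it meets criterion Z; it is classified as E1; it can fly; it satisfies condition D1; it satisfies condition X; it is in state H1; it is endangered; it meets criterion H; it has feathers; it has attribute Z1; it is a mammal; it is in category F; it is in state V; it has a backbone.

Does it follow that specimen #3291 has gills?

No

Forward chaining from the given facts derives: is migratory, is warm-blooded, is tagged T1, carries flag B1, is in state B, satisfies condition W1, carries flag S, is in category T, is in category N1, carries flag Q, has marker G, has marker C, satisfies condition N, satisfies condition U1, is carnivorous.
The only rule concluding "it has gills" is R19, which needs "it lays eggs"; that is never established.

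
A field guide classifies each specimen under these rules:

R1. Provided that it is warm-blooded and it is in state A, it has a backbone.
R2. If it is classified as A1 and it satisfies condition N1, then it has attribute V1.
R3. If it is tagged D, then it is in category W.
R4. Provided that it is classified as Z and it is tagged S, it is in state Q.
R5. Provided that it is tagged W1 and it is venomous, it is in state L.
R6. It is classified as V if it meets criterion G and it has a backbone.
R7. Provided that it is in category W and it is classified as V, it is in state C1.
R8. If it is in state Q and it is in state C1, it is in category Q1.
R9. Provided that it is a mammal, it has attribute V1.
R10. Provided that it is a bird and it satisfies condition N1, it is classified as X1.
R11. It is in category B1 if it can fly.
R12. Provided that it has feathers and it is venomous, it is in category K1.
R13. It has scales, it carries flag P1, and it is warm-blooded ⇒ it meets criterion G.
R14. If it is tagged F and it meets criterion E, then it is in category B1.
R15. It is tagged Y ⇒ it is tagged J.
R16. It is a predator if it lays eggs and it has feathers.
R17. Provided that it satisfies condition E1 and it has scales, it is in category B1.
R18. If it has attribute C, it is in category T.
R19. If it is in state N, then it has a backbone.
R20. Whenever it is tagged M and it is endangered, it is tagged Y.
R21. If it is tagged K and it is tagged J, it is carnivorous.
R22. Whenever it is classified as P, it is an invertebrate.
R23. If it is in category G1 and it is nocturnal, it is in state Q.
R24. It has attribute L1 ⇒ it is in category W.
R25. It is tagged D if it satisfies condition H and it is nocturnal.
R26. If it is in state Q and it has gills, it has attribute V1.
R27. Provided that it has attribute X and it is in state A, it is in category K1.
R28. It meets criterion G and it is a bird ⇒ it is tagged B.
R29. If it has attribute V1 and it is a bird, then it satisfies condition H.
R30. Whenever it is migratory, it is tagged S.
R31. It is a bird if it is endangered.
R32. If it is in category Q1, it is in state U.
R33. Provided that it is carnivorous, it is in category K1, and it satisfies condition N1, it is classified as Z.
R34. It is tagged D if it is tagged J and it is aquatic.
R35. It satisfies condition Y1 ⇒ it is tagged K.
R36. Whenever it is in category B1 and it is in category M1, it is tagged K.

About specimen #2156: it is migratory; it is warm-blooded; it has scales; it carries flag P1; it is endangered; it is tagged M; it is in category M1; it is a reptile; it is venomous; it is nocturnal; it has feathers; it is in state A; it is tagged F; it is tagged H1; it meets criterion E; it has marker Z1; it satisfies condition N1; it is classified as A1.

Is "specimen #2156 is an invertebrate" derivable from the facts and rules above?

No

Forward chaining from the given facts derives: has a backbone, has attribute V1, is in category K1, meets criterion G, is in category B1, is tagged Y, is tagged S, is a bird, is tagged K, is classified as V, is classified as X1, is tagged J, is carnivorous, is tagged B, satisfies condition H, is classified as Z, is in state Q, is tagged D, is in category W, is in state C1, is in category Q1, is in state U.
The only rule concluding "it is an invertebrate" is R22, which needs "it is classified as P"; that is never established.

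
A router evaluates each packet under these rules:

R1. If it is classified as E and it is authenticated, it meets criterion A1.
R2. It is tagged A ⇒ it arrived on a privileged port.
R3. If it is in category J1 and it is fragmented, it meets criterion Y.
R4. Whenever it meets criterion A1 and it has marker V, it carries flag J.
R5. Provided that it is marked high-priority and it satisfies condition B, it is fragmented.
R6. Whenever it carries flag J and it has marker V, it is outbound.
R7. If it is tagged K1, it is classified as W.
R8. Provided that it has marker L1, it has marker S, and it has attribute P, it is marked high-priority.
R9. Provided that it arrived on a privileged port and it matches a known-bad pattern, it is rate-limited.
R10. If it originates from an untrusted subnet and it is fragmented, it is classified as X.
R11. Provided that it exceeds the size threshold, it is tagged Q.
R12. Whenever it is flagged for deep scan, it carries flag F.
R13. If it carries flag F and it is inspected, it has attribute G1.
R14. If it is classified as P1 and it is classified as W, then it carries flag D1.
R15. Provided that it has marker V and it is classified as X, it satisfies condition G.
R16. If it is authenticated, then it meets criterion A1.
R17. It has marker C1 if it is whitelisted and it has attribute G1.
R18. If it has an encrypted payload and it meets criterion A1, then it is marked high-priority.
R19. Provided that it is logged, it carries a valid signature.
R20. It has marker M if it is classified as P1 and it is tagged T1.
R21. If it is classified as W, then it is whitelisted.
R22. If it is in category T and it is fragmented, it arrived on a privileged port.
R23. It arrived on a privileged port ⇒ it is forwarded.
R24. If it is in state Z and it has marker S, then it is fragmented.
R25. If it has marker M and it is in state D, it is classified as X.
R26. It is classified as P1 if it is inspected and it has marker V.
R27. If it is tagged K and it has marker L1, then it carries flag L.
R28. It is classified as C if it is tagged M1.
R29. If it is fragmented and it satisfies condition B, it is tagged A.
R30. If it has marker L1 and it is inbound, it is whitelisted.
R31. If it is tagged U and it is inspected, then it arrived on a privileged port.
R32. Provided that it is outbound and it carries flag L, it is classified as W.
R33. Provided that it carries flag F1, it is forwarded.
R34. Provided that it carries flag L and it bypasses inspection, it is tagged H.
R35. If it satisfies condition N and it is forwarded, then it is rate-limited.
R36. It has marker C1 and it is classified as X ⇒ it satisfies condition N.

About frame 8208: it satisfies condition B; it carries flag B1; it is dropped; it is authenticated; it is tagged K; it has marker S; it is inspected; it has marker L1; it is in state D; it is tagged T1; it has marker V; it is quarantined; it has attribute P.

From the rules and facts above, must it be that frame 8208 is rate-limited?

Forward chaining from the given facts derives: is marked high-priority, meets criterion A1, is classified as P1, carries flag L, carries flag J, is fragmented, is outbound, has marker M, is classified as X, is tagged A, is classified as W, arrived on a privileged port, carries flag D1, satisfies condition G, is whitelisted, is forwarded.
Rules concluding "it is rate-limited": R9 needs "it matches a known-bad pattern"; R35 needs "it satisfies condition N" — none of these are established.

No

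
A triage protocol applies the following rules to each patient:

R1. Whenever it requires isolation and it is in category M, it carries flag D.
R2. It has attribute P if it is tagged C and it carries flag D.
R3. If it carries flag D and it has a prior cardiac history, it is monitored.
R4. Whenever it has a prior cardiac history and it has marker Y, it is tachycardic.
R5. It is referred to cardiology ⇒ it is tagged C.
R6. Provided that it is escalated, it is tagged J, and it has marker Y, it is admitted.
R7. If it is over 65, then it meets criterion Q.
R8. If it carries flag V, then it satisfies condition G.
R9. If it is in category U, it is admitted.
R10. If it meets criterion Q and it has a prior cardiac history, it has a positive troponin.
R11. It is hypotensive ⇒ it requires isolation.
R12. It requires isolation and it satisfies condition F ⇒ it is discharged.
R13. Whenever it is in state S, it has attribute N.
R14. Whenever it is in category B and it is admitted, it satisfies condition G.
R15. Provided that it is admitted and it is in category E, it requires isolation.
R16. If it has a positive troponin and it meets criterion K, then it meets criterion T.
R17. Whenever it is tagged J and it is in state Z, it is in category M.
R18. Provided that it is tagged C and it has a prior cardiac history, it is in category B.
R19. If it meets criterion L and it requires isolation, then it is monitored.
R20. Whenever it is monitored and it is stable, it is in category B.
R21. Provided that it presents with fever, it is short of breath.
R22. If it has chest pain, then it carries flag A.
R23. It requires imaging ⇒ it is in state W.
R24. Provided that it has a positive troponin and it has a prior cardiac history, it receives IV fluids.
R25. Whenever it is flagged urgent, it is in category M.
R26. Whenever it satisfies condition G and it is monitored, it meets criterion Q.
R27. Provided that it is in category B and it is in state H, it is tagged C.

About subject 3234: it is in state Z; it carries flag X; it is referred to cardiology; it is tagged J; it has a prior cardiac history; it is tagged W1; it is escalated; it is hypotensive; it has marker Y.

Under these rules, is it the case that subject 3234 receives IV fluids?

By R5 (it is referred to cardiology): it is tagged C.
By R6 (it is escalated, it is tagged J, it has marker Y): it is admitted.
By R11 (it is hypotensive): it requires isolation.
By R17 (it is tagged J, it is in state Z): it is in category M.
By R18 (it is tagged C, it has a prior cardiac history): it is in category B.
By R1 (it requires isolation, it is in category M): it carries flag D.
By R3 (it carries flag D, it has a prior cardiac history): it is monitored.
By R14 (it is in category B, it is admitted): it satisfies condition G.
By R26 (it satisfies condition G, it is monitored): it meets criterion Q.
By R10 (it meets criterion Q, it has a prior cardiac history): it has a positive troponin.
By R24 (it has a positive troponin, it has a prior cardiac history): it receives IV fluids.

Yes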